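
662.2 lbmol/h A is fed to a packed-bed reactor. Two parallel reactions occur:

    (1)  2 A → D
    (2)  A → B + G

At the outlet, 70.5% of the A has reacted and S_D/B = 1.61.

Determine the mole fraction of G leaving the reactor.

Conversion of A: A consumed = 0.705 × 662.2 = 466.9 lbmol/h = 2ξ₁ + 1ξ₂.
Selectivity: 1ξ₁ / (1ξ₂) = 1.61 → ξ₁ = 1.61 ξ₂.
Substitute: (2·1.61 + 1) ξ₂ = 466.9 → ξ₂ = 110.6 lbmol/h, ξ₁ = 178.1 lbmol/h.
Outlet amounts (n = n₀ + Σ ν·ξ):
  A: 662.2 − 2(178.1) − 1(110.6) = 195.3
  D: 0 + 1(178.1) = 178.1
  B: 0 + 1(110.6) = 110.6
  G: 0 + 1(110.6) = 110.6
Total out = 594.7 lbmol/h; y_G = 110.6 / 594.7 = 0.186.

0.186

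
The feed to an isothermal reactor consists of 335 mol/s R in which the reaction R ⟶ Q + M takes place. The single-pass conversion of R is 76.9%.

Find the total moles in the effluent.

593 mol/s

R reacted = 0.769 × 335 = 257.6 mol/s; ν_R = −1, so ξ = 257.6/1 = 257.6 mol/s.
Outlet amounts (n = n₀ + ν ξ):
  R: 335 − 1(257.6) = 77.38
  Q: 0 + 1(257.6) = 257.6
  M: 0 + 1(257.6) = 257.6
Total out = 77.38 + 257.6 + 257.6 = 592.6 mol/s.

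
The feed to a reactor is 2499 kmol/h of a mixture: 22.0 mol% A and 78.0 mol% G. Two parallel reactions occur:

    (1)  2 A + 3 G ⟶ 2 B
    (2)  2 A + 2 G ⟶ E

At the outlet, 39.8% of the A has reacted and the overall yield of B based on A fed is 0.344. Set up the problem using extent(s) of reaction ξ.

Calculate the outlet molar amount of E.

14.8 kmol/h

Yield of B: 2ξ₁ / 549.8 = 0.344 → ξ₁ = 94.56 kmol/h.
Conversion of A: 2ξ₁ + 2ξ₂ = 0.398 × 549.8 = 218.8 → ξ₂ = 14.84 kmol/h.
Outlet amounts (n = n₀ + Σ ν·ξ):
  A: 549.8 − 2(94.56) − 2(14.84) = 331
  G: 1949 − 3(94.56) − 2(14.84) = 1636
  B: 0 + 2(94.56) = 189.1
  E: 0 + 1(14.84) = 14.84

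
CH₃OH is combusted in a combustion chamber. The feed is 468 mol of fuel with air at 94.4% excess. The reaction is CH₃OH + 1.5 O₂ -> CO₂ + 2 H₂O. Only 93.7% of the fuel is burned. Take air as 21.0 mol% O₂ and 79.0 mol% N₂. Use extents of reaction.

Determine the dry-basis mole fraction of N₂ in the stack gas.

0.814

Stoichiometric O₂ = 1.5 × 468 = 702 mol; O₂ fed = 702 × 1.944 = 1365 mol.
N₂ fed = 1365 × 79/21 = 5134 mol.
Fuel reacted = 0.937 × 468 → ξ = 438.5 mol.
Outlet (n = n₀ + ν ξ):
  CH₃OH: 468 − 1(438.5) = 29.48
  O₂: 1365 − 1.5(438.5) = 706.9
  N₂: 5134 (inert)
  CO₂: 0 + 1(438.5) = 438.5
  H₂O: 0 + 2(438.5) = 877
Dry total = 6309 mol; y_N₂ (dry) = 5134 / 6309 = 0.8138.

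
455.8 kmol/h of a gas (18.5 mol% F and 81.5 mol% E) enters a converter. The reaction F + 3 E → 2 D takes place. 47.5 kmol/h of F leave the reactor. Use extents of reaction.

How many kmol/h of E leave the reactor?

For F: n = n₀ − 1ξ → 47.5 = 84.32 − 1ξ, giving ξ = 36.82 kmol/h.
Outlet amounts (n = n₀ + ν ξ):
  F: 84.32 − 1(36.82) = 47.5
  E: 371.5 − 3(36.82) = 261
  D: 0 + 2(36.82) = 73.65

261 kmol/h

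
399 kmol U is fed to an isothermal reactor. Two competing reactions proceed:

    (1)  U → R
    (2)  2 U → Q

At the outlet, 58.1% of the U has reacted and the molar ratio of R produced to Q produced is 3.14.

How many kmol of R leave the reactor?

Conversion of U: U consumed = 0.581 × 399 = 231.8 kmol = 1ξ₁ + 2ξ₂.
Selectivity: 1ξ₁ / (1ξ₂) = 3.14 → ξ₁ = 3.14 ξ₂.
Substitute: (1·3.14 + 2) ξ₂ = 231.8 → ξ₂ = 45.1 kmol, ξ₁ = 141.6 kmol.
Outlet amounts (n = n₀ + Σ ν·ξ):
  U: 399 − 1(141.6) − 2(45.1) = 167.2
  R: 0 + 1(141.6) = 141.6
  Q: 0 + 1(45.1) = 45.1

142 kmol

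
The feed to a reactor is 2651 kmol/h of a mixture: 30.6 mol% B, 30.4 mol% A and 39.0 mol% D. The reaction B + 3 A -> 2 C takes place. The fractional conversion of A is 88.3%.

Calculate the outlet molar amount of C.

A reacted = 0.883 × 805.9 = 711.6 kmol/h; ν_A = −3, so ξ = 711.6/3 = 237.2 kmol/h.
Outlet amounts (n = n₀ + ν ξ):
  B: 811.2 − 1(237.2) = 574
  A: 805.9 − 3(237.2) = 94.29
  C: 0 + 2(237.2) = 474.4
  D: 1034 (inert)

474 kmol/h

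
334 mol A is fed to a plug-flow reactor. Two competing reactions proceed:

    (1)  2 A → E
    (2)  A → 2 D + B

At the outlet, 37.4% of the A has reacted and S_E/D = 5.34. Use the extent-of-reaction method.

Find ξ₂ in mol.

Conversion of A: A consumed = 0.374 × 334 = 124.9 mol = 2ξ₁ + 1ξ₂.
Selectivity: 1ξ₁ / (2ξ₂) = 5.34 → ξ₁ = 10.68 ξ₂.
Substitute: (2·10.68 + 1) ξ₂ = 124.9 → ξ₂ = 5.587 mol, ξ₁ = 59.66 mol.
Outlet amounts (n = n₀ + Σ ν·ξ):
  A: 334 − 2(59.66) − 1(5.587) = 209.1
  E: 0 + 1(59.66) = 59.66
  D: 0 + 2(5.587) = 11.17
  B: 0 + 1(5.587) = 5.587

ξ₂ = 5.59 mol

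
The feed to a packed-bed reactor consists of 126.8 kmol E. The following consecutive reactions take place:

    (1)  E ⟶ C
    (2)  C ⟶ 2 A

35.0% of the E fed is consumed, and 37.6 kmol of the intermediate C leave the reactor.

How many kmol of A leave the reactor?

13.6 kmol

Conversion of E: E consumed = 1ξ₁ = 0.35 × 126.8 → ξ₁ = 44.38 kmol.
C balance: n_C = 0 + 1ξ₁ − 1ξ₂ = 37.6 → ξ₂ = (1·44.38 − 37.6)/1 = 6.78 kmol.
Outlet amounts (n = n₀ + Σ ν·ξ):
  E: 126.8 − 1(44.38) = 82.42
  C: 0 + 1(44.38) − 1(6.78) = 37.6
  A: 0 + 2(6.78) = 13.56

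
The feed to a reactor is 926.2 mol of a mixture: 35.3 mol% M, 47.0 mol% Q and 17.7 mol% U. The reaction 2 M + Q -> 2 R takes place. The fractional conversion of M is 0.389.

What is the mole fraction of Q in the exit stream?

M reacted = 0.389 × 326.9 = 127.2 mol; ν_M = −2, so ξ = 127.2/2 = 63.59 mol.
Outlet amounts (n = n₀ + ν ξ):
  M: 326.9 − 2(63.59) = 199.8
  Q: 435.3 − 1(63.59) = 371.7
  R: 0 + 2(63.59) = 127.2
  U: 163.9 (inert)
Total out = 862.6 mol; y_Q = 371.7 / 862.6 = 0.4309.

0.431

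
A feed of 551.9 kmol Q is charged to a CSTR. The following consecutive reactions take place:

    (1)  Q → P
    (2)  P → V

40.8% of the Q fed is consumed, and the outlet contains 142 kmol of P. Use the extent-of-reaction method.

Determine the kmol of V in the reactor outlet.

83.2 kmol

Conversion of Q: Q consumed = 1ξ₁ = 0.408 × 551.9 → ξ₁ = 225.2 kmol.
P balance: n_P = 0 + 1ξ₁ − 1ξ₂ = 142 → ξ₂ = (1·225.2 − 142)/1 = 83.18 kmol.
Outlet amounts (n = n₀ + Σ ν·ξ):
  Q: 551.9 − 1(225.2) = 326.7
  P: 0 + 1(225.2) − 1(83.18) = 142
  V: 0 + 1(83.18) = 83.18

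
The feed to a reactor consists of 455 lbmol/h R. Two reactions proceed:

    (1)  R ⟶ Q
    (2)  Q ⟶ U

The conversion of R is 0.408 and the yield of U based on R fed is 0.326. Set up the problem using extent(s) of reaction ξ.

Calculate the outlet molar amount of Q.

Conversion of R: R consumed = 1ξ₁ = 0.408 × 455 → ξ₁ = 185.6 lbmol/h.
Yield of U: 1ξ₂ / 455 = 0.326 → ξ₂ = 148.3 lbmol/h.
Outlet amounts (n = n₀ + Σ ν·ξ):
  R: 455 − 1(185.6) = 269.4
  Q: 0 + 1(185.6) − 1(148.3) = 37.31
  U: 0 + 1(148.3) = 148.3

37.3 lbmol/h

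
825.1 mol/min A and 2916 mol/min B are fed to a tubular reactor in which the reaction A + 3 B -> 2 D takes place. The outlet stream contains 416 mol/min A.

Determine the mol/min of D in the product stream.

818 mol/min

For A: n = n₀ − 1ξ → 416 = 825.1 − 1ξ, giving ξ = 409.1 mol/min.
Outlet amounts (n = n₀ + ν ξ):
  A: 825.1 − 1(409.1) = 416
  B: 2916 − 3(409.1) = 1689
  D: 0 + 2(409.1) = 818.2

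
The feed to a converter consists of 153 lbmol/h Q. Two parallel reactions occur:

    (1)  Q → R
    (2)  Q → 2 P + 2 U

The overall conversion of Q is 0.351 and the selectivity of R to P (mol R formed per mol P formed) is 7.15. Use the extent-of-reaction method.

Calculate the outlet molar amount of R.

50.2 lbmol/h

Conversion of Q: Q consumed = 0.351 × 153 = 53.7 lbmol/h = 1ξ₁ + 1ξ₂.
Selectivity: 1ξ₁ / (2ξ₂) = 7.15 → ξ₁ = 14.3 ξ₂.
Substitute: (1·14.3 + 1) ξ₂ = 53.7 → ξ₂ = 3.51 lbmol/h, ξ₁ = 50.19 lbmol/h.
Outlet amounts (n = n₀ + Σ ν·ξ):
  Q: 153 − 1(50.19) − 1(3.51) = 99.3
  R: 0 + 1(50.19) = 50.19
  P: 0 + 2(3.51) = 7.02
  U: 0 + 2(3.51) = 7.02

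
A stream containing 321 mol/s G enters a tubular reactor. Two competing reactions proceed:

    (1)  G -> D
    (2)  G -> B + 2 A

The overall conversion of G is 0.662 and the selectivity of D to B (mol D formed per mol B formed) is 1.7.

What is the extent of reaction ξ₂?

Conversion of G: G consumed = 0.662 × 321 = 212.5 mol/s = 1ξ₁ + 1ξ₂.
Selectivity: 1ξ₁ / (1ξ₂) = 1.7 → ξ₁ = 1.7 ξ₂.
Substitute: (1·1.7 + 1) ξ₂ = 212.5 → ξ₂ = 78.7 mol/s, ξ₁ = 133.8 mol/s.
Outlet amounts (n = n₀ + Σ ν·ξ):
  G: 321 − 1(133.8) − 1(78.7) = 108.5
  D: 0 + 1(133.8) = 133.8
  B: 0 + 1(78.7) = 78.7
  A: 0 + 2(78.7) = 157.4

ξ₂ = 78.7 mol/s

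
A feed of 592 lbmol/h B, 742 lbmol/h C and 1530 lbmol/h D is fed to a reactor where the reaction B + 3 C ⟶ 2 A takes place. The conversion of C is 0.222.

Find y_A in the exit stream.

0.0399

C reacted = 0.222 × 742 = 164.7 lbmol/h; ν_C = −3, so ξ = 164.7/3 = 54.91 lbmol/h.
Outlet amounts (n = n₀ + ν ξ):
  B: 592 − 1(54.91) = 537.1
  C: 742 − 3(54.91) = 577.3
  A: 0 + 2(54.91) = 109.8
  D: 1530 (inert)
Total out = 2754 lbmol/h; y_A = 109.8 / 2754 = 0.03987.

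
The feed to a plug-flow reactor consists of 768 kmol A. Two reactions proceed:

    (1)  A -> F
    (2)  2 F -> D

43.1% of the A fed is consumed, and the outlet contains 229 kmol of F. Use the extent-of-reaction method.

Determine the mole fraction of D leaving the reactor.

Conversion of A: A consumed = 1ξ₁ = 0.431 × 768 → ξ₁ = 331 kmol.
F balance: n_F = 0 + 1ξ₁ − 2ξ₂ = 229 → ξ₂ = (1·331 − 229)/2 = 51 kmol.
Outlet amounts (n = n₀ + Σ ν·ξ):
  A: 768 − 1(331) = 437
  F: 0 + 1(331) − 2(51) = 229
  D: 0 + 1(51) = 51
Total out = 717 kmol; y_D = 51 / 717 = 0.07114.

0.0711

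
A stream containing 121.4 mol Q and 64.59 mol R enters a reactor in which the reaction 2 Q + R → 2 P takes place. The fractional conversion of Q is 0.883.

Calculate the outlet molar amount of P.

Q reacted = 0.883 × 121.4 = 107.2 mol; ν_Q = −2, so ξ = 107.2/2 = 53.6 mol.
Outlet amounts (n = n₀ + ν ξ):
  Q: 121.4 − 2(53.6) = 14.2
  R: 64.59 − 1(53.6) = 10.99
  P: 0 + 2(53.6) = 107.2

107 mol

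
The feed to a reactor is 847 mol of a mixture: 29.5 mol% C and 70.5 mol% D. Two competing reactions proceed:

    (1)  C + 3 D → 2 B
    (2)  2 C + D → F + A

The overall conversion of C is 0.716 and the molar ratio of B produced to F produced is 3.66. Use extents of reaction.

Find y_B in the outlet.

0.272

Conversion of C: C consumed = 0.716 × 249.9 = 178.9 mol = 1ξ₁ + 2ξ₂.
Selectivity: 2ξ₁ / (1ξ₂) = 3.66 → ξ₁ = 1.83 ξ₂.
Substitute: (1·1.83 + 2) ξ₂ = 178.9 → ξ₂ = 46.71 mol, ξ₁ = 85.48 mol.
Outlet amounts (n = n₀ + Σ ν·ξ):
  C: 249.9 − 1(85.48) − 2(46.71) = 70.96
  D: 597.1 − 3(85.48) − 1(46.71) = 294
  B: 0 + 2(85.48) = 171
  F: 0 + 1(46.71) = 46.71
  A: 0 + 1(46.71) = 46.71
Total out = 629.3 mol; y_B = 171 / 629.3 = 0.2717.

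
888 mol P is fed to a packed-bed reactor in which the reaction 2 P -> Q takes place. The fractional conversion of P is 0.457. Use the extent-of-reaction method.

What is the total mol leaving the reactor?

P reacted = 0.457 × 888 = 405.8 mol; ν_P = −2, so ξ = 405.8/2 = 202.9 mol.
Outlet amounts (n = n₀ + ν ξ):
  P: 888 − 2(202.9) = 482.2
  Q: 0 + 1(202.9) = 202.9
Total out = 482.2 + 202.9 = 685.1 mol.

685 mol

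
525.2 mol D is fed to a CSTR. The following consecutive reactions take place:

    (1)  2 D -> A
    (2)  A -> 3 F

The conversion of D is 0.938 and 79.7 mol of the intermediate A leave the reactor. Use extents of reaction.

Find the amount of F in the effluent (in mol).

500 mol

Conversion of D: D consumed = 2ξ₁ = 0.938 × 525.2 → ξ₁ = 246.3 mol.
A balance: n_A = 0 + 1ξ₁ − 1ξ₂ = 79.7 → ξ₂ = (1·246.3 − 79.7)/1 = 166.6 mol.
Outlet amounts (n = n₀ + Σ ν·ξ):
  D: 525.2 − 2(246.3) = 32.56
  A: 0 + 1(246.3) − 1(166.6) = 79.7
  F: 0 + 3(166.6) = 499.9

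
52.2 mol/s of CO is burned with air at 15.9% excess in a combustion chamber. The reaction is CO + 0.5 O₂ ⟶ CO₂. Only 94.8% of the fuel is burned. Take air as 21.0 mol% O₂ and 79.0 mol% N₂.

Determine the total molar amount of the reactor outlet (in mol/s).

172 mol/s

Stoichiometric O₂ = 0.5 × 52.2 = 26.1 mol/s; O₂ fed = 26.1 × 1.159 = 30.25 mol/s.
N₂ fed = 30.25 × 79/21 = 113.8 mol/s.
Fuel reacted = 0.948 × 52.2 → ξ = 49.49 mol/s.
Outlet (n = n₀ + ν ξ):
  CO: 52.2 − 1(49.49) = 2.714
  O₂: 30.25 − 0.5(49.49) = 5.507
  N₂: 113.8 (inert)
  CO₂: 0 + 1(49.49) = 49.49
Total out = 2.714 + 5.507 + 113.8 + 49.49 = 171.5 mol/s.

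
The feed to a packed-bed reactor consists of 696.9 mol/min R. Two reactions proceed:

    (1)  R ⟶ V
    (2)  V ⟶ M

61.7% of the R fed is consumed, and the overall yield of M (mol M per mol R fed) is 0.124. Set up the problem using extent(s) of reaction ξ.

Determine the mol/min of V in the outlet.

Conversion of R: R consumed = 1ξ₁ = 0.617 × 696.9 → ξ₁ = 430 mol/min.
Yield of M: 1ξ₂ / 696.9 = 0.124 → ξ₂ = 86.42 mol/min.
Outlet amounts (n = n₀ + Σ ν·ξ):
  R: 696.9 − 1(430) = 266.9
  V: 0 + 1(430) − 1(86.42) = 343.6
  M: 0 + 1(86.42) = 86.42

344 mol/min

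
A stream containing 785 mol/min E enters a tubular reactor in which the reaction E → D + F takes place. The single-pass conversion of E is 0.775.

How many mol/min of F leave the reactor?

608 mol/min

E reacted = 0.775 × 785 = 608.4 mol/min; ν_E = −1, so ξ = 608.4/1 = 608.4 mol/min.
Outlet amounts (n = n₀ + ν ξ):
  E: 785 − 1(608.4) = 176.6
  D: 0 + 1(608.4) = 608.4
  F: 0 + 1(608.4) = 608.4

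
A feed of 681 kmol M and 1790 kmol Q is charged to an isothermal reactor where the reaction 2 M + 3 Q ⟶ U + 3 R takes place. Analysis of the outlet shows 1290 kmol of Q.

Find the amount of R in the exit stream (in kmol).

For Q: n = n₀ − 3ξ → 1290 = 1790 − 3ξ, giving ξ = 166.7 kmol.
Outlet amounts (n = n₀ + ν ξ):
  M: 681 − 2(166.7) = 347.7
  Q: 1790 − 3(166.7) = 1290
  U: 0 + 1(166.7) = 166.7
  R: 0 + 3(166.7) = 500

500 kmol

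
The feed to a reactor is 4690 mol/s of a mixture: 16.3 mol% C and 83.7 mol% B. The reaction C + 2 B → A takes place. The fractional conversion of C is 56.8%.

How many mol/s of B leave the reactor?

C reacted = 0.568 × 764.5 = 434.2 mol/s; ν_C = −1, so ξ = 434.2/1 = 434.2 mol/s.
Outlet amounts (n = n₀ + ν ξ):
  C: 764.5 − 1(434.2) = 330.3
  B: 3926 − 2(434.2) = 3057
  A: 0 + 1(434.2) = 434.2

3060 mol/s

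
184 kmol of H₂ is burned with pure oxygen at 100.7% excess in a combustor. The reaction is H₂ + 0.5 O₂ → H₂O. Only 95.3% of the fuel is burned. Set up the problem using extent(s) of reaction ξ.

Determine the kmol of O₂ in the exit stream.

Stoichiometric O₂ = 0.5 × 184 = 92 kmol; O₂ fed = 92 × 2.007 = 184.6 kmol.
Fuel reacted = 0.953 × 184 → ξ = 175.4 kmol.
Outlet (n = n₀ + ν ξ):
  H₂: 184 − 1(175.4) = 8.648
  O₂: 184.6 − 0.5(175.4) = 96.97
  H₂O: 0 + 1(175.4) = 175.4

97 kmol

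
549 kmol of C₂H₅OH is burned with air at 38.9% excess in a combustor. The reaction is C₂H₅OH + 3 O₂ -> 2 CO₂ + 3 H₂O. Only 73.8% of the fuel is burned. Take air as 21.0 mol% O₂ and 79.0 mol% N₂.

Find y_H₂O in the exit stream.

Stoichiometric O₂ = 3 × 549 = 1647 kmol; O₂ fed = 1647 × 1.389 = 2288 kmol.
N₂ fed = 2288 × 79/21 = 8606 kmol.
Fuel reacted = 0.738 × 549 → ξ = 405.2 kmol.
Outlet (n = n₀ + ν ξ):
  C₂H₅OH: 549 − 1(405.2) = 143.8
  O₂: 2288 − 3(405.2) = 1072
  N₂: 8606 (inert)
  CO₂: 0 + 2(405.2) = 810.3
  H₂O: 0 + 3(405.2) = 1215
Total out = 11850 kmol; y_H₂O = 1215 / 11850 = 0.1026.

0.103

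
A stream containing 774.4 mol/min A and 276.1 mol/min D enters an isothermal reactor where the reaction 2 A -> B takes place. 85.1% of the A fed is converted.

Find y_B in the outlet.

A reacted = 0.851 × 774.4 = 659 mol/min; ν_A = −2, so ξ = 659/2 = 329.5 mol/min.
Outlet amounts (n = n₀ + ν ξ):
  A: 774.4 − 2(329.5) = 115.4
  B: 0 + 1(329.5) = 329.5
  D: 276.1 (inert)
Total out = 721 mol/min; y_B = 329.5 / 721 = 0.457.

0.457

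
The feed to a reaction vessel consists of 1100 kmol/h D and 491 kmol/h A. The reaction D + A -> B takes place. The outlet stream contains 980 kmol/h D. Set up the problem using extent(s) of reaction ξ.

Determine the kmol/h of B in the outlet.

For D: n = n₀ − 1ξ → 980 = 1100 − 1ξ, giving ξ = 120 kmol/h.
Outlet amounts (n = n₀ + ν ξ):
  D: 1100 − 1(120) = 980
  A: 491 − 1(120) = 371
  B: 0 + 1(120) = 120

120 kmol/h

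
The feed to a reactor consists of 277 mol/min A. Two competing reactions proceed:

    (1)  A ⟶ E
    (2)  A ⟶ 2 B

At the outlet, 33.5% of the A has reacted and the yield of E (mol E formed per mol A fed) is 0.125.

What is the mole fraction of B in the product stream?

0.347

Yield of E: 1ξ₁ / 277 = 0.125 → ξ₁ = 34.62 mol/min.
Conversion of A: 1ξ₁ + 1ξ₂ = 0.335 × 277 = 92.8 → ξ₂ = 58.17 mol/min.
Outlet amounts (n = n₀ + Σ ν·ξ):
  A: 277 − 1(34.62) − 1(58.17) = 184.2
  E: 0 + 1(34.62) = 34.62
  B: 0 + 2(58.17) = 116.3
Total out = 335.2 mol/min; y_B = 116.3 / 335.2 = 0.3471.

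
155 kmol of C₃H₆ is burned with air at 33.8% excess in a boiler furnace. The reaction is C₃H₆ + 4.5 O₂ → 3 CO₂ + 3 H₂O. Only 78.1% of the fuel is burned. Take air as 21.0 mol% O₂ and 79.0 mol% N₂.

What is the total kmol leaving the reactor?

4660 kmol

Stoichiometric O₂ = 4.5 × 155 = 697.5 kmol; O₂ fed = 697.5 × 1.338 = 933.3 kmol.
N₂ fed = 933.3 × 79/21 = 3511 kmol.
Fuel reacted = 0.781 × 155 → ξ = 121.1 kmol.
Outlet (n = n₀ + ν ξ):
  C₃H₆: 155 − 1(121.1) = 33.94
  O₂: 933.3 − 4.5(121.1) = 388.5
  N₂: 3511 (inert)
  CO₂: 0 + 3(121.1) = 363.2
  H₂O: 0 + 3(121.1) = 363.2
Total out = 33.94 + 388.5 + 3511 + 363.2 + 363.2 = 4660 kmol.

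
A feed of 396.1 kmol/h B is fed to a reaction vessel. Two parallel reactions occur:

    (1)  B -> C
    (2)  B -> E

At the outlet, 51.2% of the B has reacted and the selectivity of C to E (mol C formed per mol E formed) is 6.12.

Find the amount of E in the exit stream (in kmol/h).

Conversion of B: B consumed = 0.512 × 396.1 = 202.8 kmol/h = 1ξ₁ + 1ξ₂.
Selectivity: 1ξ₁ / (1ξ₂) = 6.12 → ξ₁ = 6.12 ξ₂.
Substitute: (1·6.12 + 1) ξ₂ = 202.8 → ξ₂ = 28.48 kmol/h, ξ₁ = 174.3 kmol/h.
Outlet amounts (n = n₀ + Σ ν·ξ):
  B: 396.1 − 1(174.3) − 1(28.48) = 193.3
  C: 0 + 1(174.3) = 174.3
  E: 0 + 1(28.48) = 28.48

28.5 kmol/h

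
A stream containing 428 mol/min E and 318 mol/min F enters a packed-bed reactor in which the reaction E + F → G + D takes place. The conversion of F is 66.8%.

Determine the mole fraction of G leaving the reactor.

0.285

F reacted = 0.668 × 318 = 212.4 mol/min; ν_F = −1, so ξ = 212.4/1 = 212.4 mol/min.
Outlet amounts (n = n₀ + ν ξ):
  E: 428 − 1(212.4) = 215.6
  F: 318 − 1(212.4) = 105.6
  G: 0 + 1(212.4) = 212.4
  D: 0 + 1(212.4) = 212.4
Total out = 746 mol/min; y_G = 212.4 / 746 = 0.2848.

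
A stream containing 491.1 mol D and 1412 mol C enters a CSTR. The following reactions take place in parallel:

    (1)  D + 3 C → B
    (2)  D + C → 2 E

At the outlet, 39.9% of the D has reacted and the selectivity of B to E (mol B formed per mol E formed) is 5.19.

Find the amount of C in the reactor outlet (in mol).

859 mol

Conversion of D: D consumed = 0.399 × 491.1 = 195.9 mol = 1ξ₁ + 1ξ₂.
Selectivity: 1ξ₁ / (2ξ₂) = 5.19 → ξ₁ = 10.38 ξ₂.
Substitute: (1·10.38 + 1) ξ₂ = 195.9 → ξ₂ = 17.22 mol, ξ₁ = 178.7 mol.
Outlet amounts (n = n₀ + Σ ν·ξ):
  D: 491.1 − 1(178.7) − 1(17.22) = 295.2
  C: 1412 − 3(178.7) − 1(17.22) = 858.6
  B: 0 + 1(178.7) = 178.7
  E: 0 + 2(17.22) = 34.44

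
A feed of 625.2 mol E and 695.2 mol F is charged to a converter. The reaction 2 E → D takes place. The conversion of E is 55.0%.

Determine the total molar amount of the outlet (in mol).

1150 mol

E reacted = 0.55 × 625.2 = 343.9 mol; ν_E = −2, so ξ = 343.9/2 = 171.9 mol.
Outlet amounts (n = n₀ + ν ξ):
  E: 625.2 − 2(171.9) = 281.3
  D: 0 + 1(171.9) = 171.9
  F: 695.2 (inert)
Total out = 281.3 + 171.9 + 695.2 = 1148 mol.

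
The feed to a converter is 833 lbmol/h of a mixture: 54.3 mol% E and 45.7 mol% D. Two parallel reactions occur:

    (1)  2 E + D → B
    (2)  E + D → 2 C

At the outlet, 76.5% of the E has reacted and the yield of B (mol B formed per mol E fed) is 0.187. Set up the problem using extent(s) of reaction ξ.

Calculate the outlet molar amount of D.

119 lbmol/h

Yield of B: 1ξ₁ / 452.3 = 0.187 → ξ₁ = 84.58 lbmol/h.
Conversion of E: 2ξ₁ + 1ξ₂ = 0.765 × 452.3 = 346 → ξ₂ = 176.9 lbmol/h.
Outlet amounts (n = n₀ + Σ ν·ξ):
  E: 452.3 − 2(84.58) − 1(176.9) = 106.3
  D: 380.7 − 1(84.58) − 1(176.9) = 119.2
  B: 0 + 1(84.58) = 84.58
  C: 0 + 2(176.9) = 353.7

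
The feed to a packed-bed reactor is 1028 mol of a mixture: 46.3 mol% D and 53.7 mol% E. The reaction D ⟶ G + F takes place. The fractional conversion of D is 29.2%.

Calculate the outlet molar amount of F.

D reacted = 0.292 × 476 = 139 mol; ν_D = −1, so ξ = 139/1 = 139 mol.
Outlet amounts (n = n₀ + ν ξ):
  D: 476 − 1(139) = 337
  G: 0 + 1(139) = 139
  F: 0 + 1(139) = 139
  E: 552 (inert)

139 mol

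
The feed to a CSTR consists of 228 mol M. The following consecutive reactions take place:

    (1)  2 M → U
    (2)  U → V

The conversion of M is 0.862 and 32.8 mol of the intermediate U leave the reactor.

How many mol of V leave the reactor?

65.5 mol

Conversion of M: M consumed = 2ξ₁ = 0.862 × 228 → ξ₁ = 98.27 mol.
U balance: n_U = 0 + 1ξ₁ − 1ξ₂ = 32.8 → ξ₂ = (1·98.27 − 32.8)/1 = 65.47 mol.
Outlet amounts (n = n₀ + Σ ν·ξ):
  M: 228 − 2(98.27) = 31.46
  U: 0 + 1(98.27) − 1(65.47) = 32.8
  V: 0 + 1(65.47) = 65.47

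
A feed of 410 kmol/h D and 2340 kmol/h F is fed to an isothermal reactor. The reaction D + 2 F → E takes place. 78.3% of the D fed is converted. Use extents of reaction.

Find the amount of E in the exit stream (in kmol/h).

D reacted = 0.783 × 410 = 321 kmol/h; ν_D = −1, so ξ = 321/1 = 321 kmol/h.
Outlet amounts (n = n₀ + ν ξ):
  D: 410 − 1(321) = 88.97
  F: 2340 − 2(321) = 1698
  E: 0 + 1(321) = 321

321 kmol/h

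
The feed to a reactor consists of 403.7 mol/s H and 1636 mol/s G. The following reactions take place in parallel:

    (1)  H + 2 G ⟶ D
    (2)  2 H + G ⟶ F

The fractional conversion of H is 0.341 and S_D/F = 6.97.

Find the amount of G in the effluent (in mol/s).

Conversion of H: H consumed = 0.341 × 403.7 = 137.7 mol/s = 1ξ₁ + 2ξ₂.
Selectivity: 1ξ₁ / (1ξ₂) = 6.97 → ξ₁ = 6.97 ξ₂.
Substitute: (1·6.97 + 2) ξ₂ = 137.7 → ξ₂ = 15.35 mol/s, ξ₁ = 107 mol/s.
Outlet amounts (n = n₀ + Σ ν·ξ):
  H: 403.7 − 1(107) − 2(15.35) = 266
  G: 1636 − 2(107) − 1(15.35) = 1407
  D: 0 + 1(107) = 107
  F: 0 + 1(15.35) = 15.35

1410 mol/s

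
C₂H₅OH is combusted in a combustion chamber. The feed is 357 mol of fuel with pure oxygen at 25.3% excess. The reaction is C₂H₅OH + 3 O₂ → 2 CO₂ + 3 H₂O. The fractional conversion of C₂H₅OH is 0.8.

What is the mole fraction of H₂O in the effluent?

Stoichiometric O₂ = 3 × 357 = 1071 mol; O₂ fed = 1071 × 1.253 = 1342 mol.
Fuel reacted = 0.8 × 357 → ξ = 285.6 mol.
Outlet (n = n₀ + ν ξ):
  C₂H₅OH: 357 − 1(285.6) = 71.4
  O₂: 1342 − 3(285.6) = 485.2
  CO₂: 0 + 2(285.6) = 571.2
  H₂O: 0 + 3(285.6) = 856.8
Total out = 1985 mol; y_H₂O = 856.8 / 1985 = 0.4317.

0.432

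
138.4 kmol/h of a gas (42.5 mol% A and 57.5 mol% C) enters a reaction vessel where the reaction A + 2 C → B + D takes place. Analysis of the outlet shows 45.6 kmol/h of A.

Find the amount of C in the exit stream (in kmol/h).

53.1 kmol/h

For A: n = n₀ − 1ξ → 45.6 = 58.82 − 1ξ, giving ξ = 13.22 kmol/h.
Outlet amounts (n = n₀ + ν ξ):
  A: 58.82 − 1(13.22) = 45.6
  C: 79.58 − 2(13.22) = 53.14
  B: 0 + 1(13.22) = 13.22
  D: 0 + 1(13.22) = 13.22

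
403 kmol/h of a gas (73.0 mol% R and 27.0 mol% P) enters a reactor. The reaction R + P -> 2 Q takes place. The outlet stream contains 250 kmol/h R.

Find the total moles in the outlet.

For R: n = n₀ − 1ξ → 250 = 294.2 − 1ξ, giving ξ = 44.19 kmol/h.
Outlet amounts (n = n₀ + ν ξ):
  R: 294.2 − 1(44.19) = 250
  P: 108.8 − 1(44.19) = 64.62
  Q: 0 + 2(44.19) = 88.38
Total out = 250 + 64.62 + 88.38 = 403 kmol/h.

403 kmol/h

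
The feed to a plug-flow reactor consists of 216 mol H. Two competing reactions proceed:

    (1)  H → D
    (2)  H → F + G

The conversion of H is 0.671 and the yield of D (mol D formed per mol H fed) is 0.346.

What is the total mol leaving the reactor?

Yield of D: 1ξ₁ / 216 = 0.346 → ξ₁ = 74.74 mol.
Conversion of H: 1ξ₁ + 1ξ₂ = 0.671 × 216 = 144.9 → ξ₂ = 70.2 mol.
Outlet amounts (n = n₀ + Σ ν·ξ):
  H: 216 − 1(74.74) − 1(70.2) = 71.06
  D: 0 + 1(74.74) = 74.74
  F: 0 + 1(70.2) = 70.2
  G: 0 + 1(70.2) = 70.2
Total out = 71.06 + 74.74 + 70.2 + 70.2 = 286.2 mol.

286 mol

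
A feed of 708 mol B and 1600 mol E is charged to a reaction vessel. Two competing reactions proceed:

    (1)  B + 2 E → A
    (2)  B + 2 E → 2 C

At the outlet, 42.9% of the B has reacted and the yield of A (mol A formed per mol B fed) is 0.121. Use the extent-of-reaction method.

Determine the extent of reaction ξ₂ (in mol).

Yield of A: 1ξ₁ / 708 = 0.121 → ξ₁ = 85.67 mol.
Conversion of B: 1ξ₁ + 1ξ₂ = 0.429 × 708 = 303.7 → ξ₂ = 218.1 mol.
Outlet amounts (n = n₀ + Σ ν·ξ):
  B: 708 − 1(85.67) − 1(218.1) = 404.3
  E: 1600 − 2(85.67) − 2(218.1) = 992.5
  A: 0 + 1(85.67) = 85.67
  C: 0 + 2(218.1) = 436.1

ξ₂ = 218 mol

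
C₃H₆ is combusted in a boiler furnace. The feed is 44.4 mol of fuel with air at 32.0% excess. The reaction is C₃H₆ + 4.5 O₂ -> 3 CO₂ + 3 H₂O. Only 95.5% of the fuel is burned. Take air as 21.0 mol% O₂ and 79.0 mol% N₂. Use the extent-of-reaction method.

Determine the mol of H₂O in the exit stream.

Stoichiometric O₂ = 4.5 × 44.4 = 199.8 mol; O₂ fed = 199.8 × 1.320 = 263.7 mol.
N₂ fed = 263.7 × 79/21 = 992.1 mol.
Fuel reacted = 0.955 × 44.4 → ξ = 42.4 mol.
Outlet (n = n₀ + ν ξ):
  C₃H₆: 44.4 − 1(42.4) = 1.998
  O₂: 263.7 − 4.5(42.4) = 72.93
  N₂: 992.1 (inert)
  CO₂: 0 + 3(42.4) = 127.2
  H₂O: 0 + 3(42.4) = 127.2

127 mol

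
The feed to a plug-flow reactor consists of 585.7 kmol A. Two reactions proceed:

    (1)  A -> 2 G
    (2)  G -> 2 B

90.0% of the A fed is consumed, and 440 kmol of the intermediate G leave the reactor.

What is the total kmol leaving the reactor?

1730 kmol

Conversion of A: A consumed = 1ξ₁ = 0.9 × 585.7 → ξ₁ = 527.1 kmol.
G balance: n_G = 0 + 2ξ₁ − 1ξ₂ = 440 → ξ₂ = (2·527.1 − 440)/1 = 614.3 kmol.
Outlet amounts (n = n₀ + Σ ν·ξ):
  A: 585.7 − 1(527.1) = 58.57
  G: 0 + 2(527.1) − 1(614.3) = 440
  B: 0 + 2(614.3) = 1229
Total out = 58.57 + 440 + 1229 = 1727 kmol.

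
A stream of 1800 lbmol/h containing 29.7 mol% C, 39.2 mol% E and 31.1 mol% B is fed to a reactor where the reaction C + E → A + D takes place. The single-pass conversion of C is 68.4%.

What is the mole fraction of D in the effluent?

C reacted = 0.684 × 534.6 = 365.7 lbmol/h; ν_C = −1, so ξ = 365.7/1 = 365.7 lbmol/h.
Outlet amounts (n = n₀ + ν ξ):
  C: 534.6 − 1(365.7) = 168.9
  E: 705.6 − 1(365.7) = 339.9
  A: 0 + 1(365.7) = 365.7
  D: 0 + 1(365.7) = 365.7
  B: 559.8 (inert)
Total out = 1800 lbmol/h; y_D = 365.7 / 1800 = 0.2031.

0.203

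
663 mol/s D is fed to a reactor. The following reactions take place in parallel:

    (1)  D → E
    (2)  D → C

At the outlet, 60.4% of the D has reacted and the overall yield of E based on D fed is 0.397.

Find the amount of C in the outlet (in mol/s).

137 mol/s

Yield of E: 1ξ₁ / 663 = 0.397 → ξ₁ = 263.2 mol/s.
Conversion of D: 1ξ₁ + 1ξ₂ = 0.604 × 663 = 400.5 → ξ₂ = 137.2 mol/s.
Outlet amounts (n = n₀ + Σ ν·ξ):
  D: 663 − 1(263.2) − 1(137.2) = 262.5
  E: 0 + 1(263.2) = 263.2
  C: 0 + 1(137.2) = 137.2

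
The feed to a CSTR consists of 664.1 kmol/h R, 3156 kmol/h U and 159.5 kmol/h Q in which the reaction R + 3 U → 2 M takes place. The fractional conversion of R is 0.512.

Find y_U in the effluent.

0.647

R reacted = 0.512 × 664.1 = 340 kmol/h; ν_R = −1, so ξ = 340/1 = 340 kmol/h.
Outlet amounts (n = n₀ + ν ξ):
  R: 664.1 − 1(340) = 324.1
  U: 3156 − 3(340) = 2136
  M: 0 + 2(340) = 680
  Q: 159.5 (inert)
Total out = 3300 kmol/h; y_U = 2136 / 3300 = 0.6473.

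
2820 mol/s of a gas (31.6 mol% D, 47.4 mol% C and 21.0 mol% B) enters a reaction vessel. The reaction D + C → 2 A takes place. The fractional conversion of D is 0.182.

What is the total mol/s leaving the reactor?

D reacted = 0.182 × 891.1 = 162.2 mol/s; ν_D = −1, so ξ = 162.2/1 = 162.2 mol/s.
Outlet amounts (n = n₀ + ν ξ):
  D: 891.1 − 1(162.2) = 728.9
  C: 1337 − 1(162.2) = 1174
  A: 0 + 2(162.2) = 324.4
  B: 592.2 (inert)
Total out = 728.9 + 1174 + 324.4 + 592.2 = 2820 mol/s.

2820 mol/s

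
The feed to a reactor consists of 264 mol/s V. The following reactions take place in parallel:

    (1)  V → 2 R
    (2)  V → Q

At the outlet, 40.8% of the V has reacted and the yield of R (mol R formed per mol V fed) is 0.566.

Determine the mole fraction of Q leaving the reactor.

Yield of R: 2ξ₁ / 264 = 0.566 → ξ₁ = 74.71 mol/s.
Conversion of V: 1ξ₁ + 1ξ₂ = 0.408 × 264 = 107.7 → ξ₂ = 33 mol/s.
Outlet amounts (n = n₀ + Σ ν·ξ):
  V: 264 − 1(74.71) − 1(33) = 156.3
  R: 0 + 2(74.71) = 149.4
  Q: 0 + 1(33) = 33
Total out = 338.7 mol/s; y_Q = 33 / 338.7 = 0.09743.

0.0974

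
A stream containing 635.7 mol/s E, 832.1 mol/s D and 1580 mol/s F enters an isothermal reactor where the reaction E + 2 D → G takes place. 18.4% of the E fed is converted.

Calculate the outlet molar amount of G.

117 mol/s

E reacted = 0.184 × 635.7 = 117 mol/s; ν_E = −1, so ξ = 117/1 = 117 mol/s.
Outlet amounts (n = n₀ + ν ξ):
  E: 635.7 − 1(117) = 518.7
  D: 832.1 − 2(117) = 598.2
  G: 0 + 1(117) = 117
  F: 1580 (inert)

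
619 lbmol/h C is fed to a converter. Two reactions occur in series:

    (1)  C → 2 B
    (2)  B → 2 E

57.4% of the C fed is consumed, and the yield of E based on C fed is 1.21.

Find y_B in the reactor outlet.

0.249

Conversion of C: C consumed = 1ξ₁ = 0.574 × 619 → ξ₁ = 355.3 lbmol/h.
Yield of E: 2ξ₂ / 619 = 1.21 → ξ₂ = 374.5 lbmol/h.
Outlet amounts (n = n₀ + Σ ν·ξ):
  C: 619 − 1(355.3) = 263.7
  B: 0 + 2(355.3) − 1(374.5) = 336.1
  E: 0 + 2(374.5) = 749
Total out = 1349 lbmol/h; y_B = 336.1 / 1349 = 0.2492.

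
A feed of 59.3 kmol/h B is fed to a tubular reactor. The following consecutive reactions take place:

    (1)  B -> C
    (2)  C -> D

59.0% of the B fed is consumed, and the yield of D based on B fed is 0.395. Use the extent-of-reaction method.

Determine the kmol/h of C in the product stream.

11.6 kmol/h

Conversion of B: B consumed = 1ξ₁ = 0.59 × 59.3 → ξ₁ = 34.99 kmol/h.
Yield of D: 1ξ₂ / 59.3 = 0.395 → ξ₂ = 23.42 kmol/h.
Outlet amounts (n = n₀ + Σ ν·ξ):
  B: 59.3 − 1(34.99) = 24.31
  C: 0 + 1(34.99) − 1(23.42) = 11.56
  D: 0 + 1(23.42) = 23.42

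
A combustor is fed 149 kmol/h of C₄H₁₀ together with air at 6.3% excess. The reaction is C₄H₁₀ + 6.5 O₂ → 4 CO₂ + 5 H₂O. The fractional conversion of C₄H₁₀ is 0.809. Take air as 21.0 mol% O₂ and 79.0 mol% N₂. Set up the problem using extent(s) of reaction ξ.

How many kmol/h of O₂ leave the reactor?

246 kmol/h

Stoichiometric O₂ = 6.5 × 149 = 968.5 kmol/h; O₂ fed = 968.5 × 1.063 = 1030 kmol/h.
N₂ fed = 1030 × 79/21 = 3873 kmol/h.
Fuel reacted = 0.809 × 149 → ξ = 120.5 kmol/h.
Outlet (n = n₀ + ν ξ):
  C₄H₁₀: 149 − 1(120.5) = 28.46
  O₂: 1030 − 6.5(120.5) = 246
  N₂: 3873 (inert)
  CO₂: 0 + 4(120.5) = 482.2
  H₂O: 0 + 5(120.5) = 602.7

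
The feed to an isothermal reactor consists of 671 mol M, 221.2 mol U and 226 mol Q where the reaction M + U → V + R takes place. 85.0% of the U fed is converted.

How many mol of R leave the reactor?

188 mol

U reacted = 0.85 × 221.2 = 188 mol; ν_U = −1, so ξ = 188/1 = 188 mol.
Outlet amounts (n = n₀ + ν ξ):
  M: 671 − 1(188) = 483
  U: 221.2 − 1(188) = 33.18
  V: 0 + 1(188) = 188
  R: 0 + 1(188) = 188
  Q: 226 (inert)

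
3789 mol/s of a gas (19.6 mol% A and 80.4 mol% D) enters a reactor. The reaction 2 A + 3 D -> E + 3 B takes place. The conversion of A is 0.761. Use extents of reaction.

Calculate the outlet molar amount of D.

A reacted = 0.761 × 742.6 = 565.2 mol/s; ν_A = −2, so ξ = 565.2/2 = 282.6 mol/s.
Outlet amounts (n = n₀ + ν ξ):
  A: 742.6 − 2(282.6) = 177.5
  D: 3046 − 3(282.6) = 2199
  E: 0 + 1(282.6) = 282.6
  B: 0 + 3(282.6) = 847.7

2200 mol/s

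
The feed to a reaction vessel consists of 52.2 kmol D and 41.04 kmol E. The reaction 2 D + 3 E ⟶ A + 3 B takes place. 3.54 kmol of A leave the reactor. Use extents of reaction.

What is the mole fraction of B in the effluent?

For A: n = n₀ + 1ξ → 3.54 = 0 + 1ξ, giving ξ = 3.54 kmol.
Outlet amounts (n = n₀ + ν ξ):
  D: 52.2 − 2(3.54) = 45.12
  E: 41.04 − 3(3.54) = 30.42
  A: 0 + 1(3.54) = 3.54
  B: 0 + 3(3.54) = 10.62
Total out = 89.7 kmol; y_B = 10.62 / 89.7 = 0.1184.

0.118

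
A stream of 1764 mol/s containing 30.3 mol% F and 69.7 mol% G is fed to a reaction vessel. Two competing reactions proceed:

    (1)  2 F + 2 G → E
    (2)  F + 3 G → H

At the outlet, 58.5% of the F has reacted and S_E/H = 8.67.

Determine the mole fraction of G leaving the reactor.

Conversion of F: F consumed = 0.585 × 534.5 = 312.7 mol/s = 2ξ₁ + 1ξ₂.
Selectivity: 1ξ₁ / (1ξ₂) = 8.67 → ξ₁ = 8.67 ξ₂.
Substitute: (2·8.67 + 1) ξ₂ = 312.7 → ξ₂ = 17.05 mol/s, ξ₁ = 147.8 mol/s.
Outlet amounts (n = n₀ + Σ ν·ξ):
  F: 534.5 − 2(147.8) − 1(17.05) = 221.8
  G: 1230 − 2(147.8) − 3(17.05) = 882.7
  E: 0 + 1(147.8) = 147.8
  H: 0 + 1(17.05) = 17.05
Total out = 1269 mol/s; y_G = 882.7 / 1269 = 0.6954.

0.695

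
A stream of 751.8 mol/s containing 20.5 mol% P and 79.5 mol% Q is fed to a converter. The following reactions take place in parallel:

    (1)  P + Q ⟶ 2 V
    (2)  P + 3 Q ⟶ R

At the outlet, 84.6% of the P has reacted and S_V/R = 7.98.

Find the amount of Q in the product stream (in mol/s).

415 mol/s

Conversion of P: P consumed = 0.846 × 154.1 = 130.4 mol/s = 1ξ₁ + 1ξ₂.
Selectivity: 2ξ₁ / (1ξ₂) = 7.98 → ξ₁ = 3.99 ξ₂.
Substitute: (1·3.99 + 1) ξ₂ = 130.4 → ξ₂ = 26.13 mol/s, ξ₁ = 104.3 mol/s.
Outlet amounts (n = n₀ + Σ ν·ξ):
  P: 154.1 − 1(104.3) − 1(26.13) = 23.73
  Q: 597.7 − 1(104.3) − 3(26.13) = 415
  V: 0 + 2(104.3) = 208.5
  R: 0 + 1(26.13) = 26.13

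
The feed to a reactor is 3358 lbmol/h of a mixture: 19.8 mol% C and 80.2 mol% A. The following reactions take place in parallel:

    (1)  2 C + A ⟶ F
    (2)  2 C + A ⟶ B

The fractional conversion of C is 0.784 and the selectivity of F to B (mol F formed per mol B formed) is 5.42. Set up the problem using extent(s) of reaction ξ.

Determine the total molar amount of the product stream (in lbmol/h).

2840 lbmol/h

Conversion of C: C consumed = 0.784 × 664.9 = 521.3 lbmol/h = 2ξ₁ + 2ξ₂.
Selectivity: 1ξ₁ / (1ξ₂) = 5.42 → ξ₁ = 5.42 ξ₂.
Substitute: (2·5.42 + 2) ξ₂ = 521.3 → ξ₂ = 40.6 lbmol/h, ξ₁ = 220 lbmol/h.
Outlet amounts (n = n₀ + Σ ν·ξ):
  C: 664.9 − 2(220) − 2(40.6) = 143.6
  A: 2693 − 1(220) − 1(40.6) = 2432
  F: 0 + 1(220) = 220
  B: 0 + 1(40.6) = 40.6
Total out = 143.6 + 2432 + 220 + 40.6 = 2837 lbmol/h.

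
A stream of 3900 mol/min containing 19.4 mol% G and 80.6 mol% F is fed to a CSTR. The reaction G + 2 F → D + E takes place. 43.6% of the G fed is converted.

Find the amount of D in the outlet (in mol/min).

G reacted = 0.436 × 756.6 = 329.9 mol/min; ν_G = −1, so ξ = 329.9/1 = 329.9 mol/min.
Outlet amounts (n = n₀ + ν ξ):
  G: 756.6 − 1(329.9) = 426.7
  F: 3143 − 2(329.9) = 2484
  D: 0 + 1(329.9) = 329.9
  E: 0 + 1(329.9) = 329.9

330 mol/min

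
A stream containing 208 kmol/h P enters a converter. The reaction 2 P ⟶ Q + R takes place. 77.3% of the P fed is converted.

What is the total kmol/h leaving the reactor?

208 kmol/h

P reacted = 0.773 × 208 = 160.8 kmol/h; ν_P = −2, so ξ = 160.8/2 = 80.39 kmol/h.
Outlet amounts (n = n₀ + ν ξ):
  P: 208 − 2(80.39) = 47.22
  Q: 0 + 1(80.39) = 80.39
  R: 0 + 1(80.39) = 80.39
Total out = 47.22 + 80.39 + 80.39 = 208 kmol/h.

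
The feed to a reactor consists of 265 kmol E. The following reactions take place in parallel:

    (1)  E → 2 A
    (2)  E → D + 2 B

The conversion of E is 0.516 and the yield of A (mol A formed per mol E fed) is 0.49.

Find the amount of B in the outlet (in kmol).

Yield of A: 2ξ₁ / 265 = 0.49 → ξ₁ = 64.92 kmol.
Conversion of E: 1ξ₁ + 1ξ₂ = 0.516 × 265 = 136.7 → ξ₂ = 71.82 kmol.
Outlet amounts (n = n₀ + Σ ν·ξ):
  E: 265 − 1(64.92) − 1(71.82) = 128.3
  A: 0 + 2(64.92) = 129.8
  D: 0 + 1(71.82) = 71.82
  B: 0 + 2(71.82) = 143.6

144 kmol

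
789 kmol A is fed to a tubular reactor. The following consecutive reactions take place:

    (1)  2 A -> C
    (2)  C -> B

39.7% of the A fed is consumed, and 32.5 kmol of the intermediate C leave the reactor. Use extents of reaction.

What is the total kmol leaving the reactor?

632 kmol

Conversion of A: A consumed = 2ξ₁ = 0.397 × 789 → ξ₁ = 156.6 kmol.
C balance: n_C = 0 + 1ξ₁ − 1ξ₂ = 32.5 → ξ₂ = (1·156.6 − 32.5)/1 = 124.1 kmol.
Outlet amounts (n = n₀ + Σ ν·ξ):
  A: 789 − 2(156.6) = 475.8
  C: 0 + 1(156.6) − 1(124.1) = 32.5
  B: 0 + 1(124.1) = 124.1
Total out = 475.8 + 32.5 + 124.1 = 632.4 kmol.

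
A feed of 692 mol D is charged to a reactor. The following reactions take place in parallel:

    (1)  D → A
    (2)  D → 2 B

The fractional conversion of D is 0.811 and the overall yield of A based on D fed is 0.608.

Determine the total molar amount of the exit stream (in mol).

Yield of A: 1ξ₁ / 692 = 0.608 → ξ₁ = 420.7 mol.
Conversion of D: 1ξ₁ + 1ξ₂ = 0.811 × 692 = 561.2 → ξ₂ = 140.5 mol.
Outlet amounts (n = n₀ + Σ ν·ξ):
  D: 692 − 1(420.7) − 1(140.5) = 130.8
  A: 0 + 1(420.7) = 420.7
  B: 0 + 2(140.5) = 281
Total out = 130.8 + 420.7 + 281 = 832.5 mol.

832 mol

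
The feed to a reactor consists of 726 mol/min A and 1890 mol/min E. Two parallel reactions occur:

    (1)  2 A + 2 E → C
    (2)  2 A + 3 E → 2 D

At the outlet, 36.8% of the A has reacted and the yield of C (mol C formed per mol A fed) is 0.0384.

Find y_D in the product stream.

Yield of C: 1ξ₁ / 726 = 0.0384 → ξ₁ = 27.88 mol/min.
Conversion of A: 2ξ₁ + 2ξ₂ = 0.368 × 726 = 267.2 → ξ₂ = 105.7 mol/min.
Outlet amounts (n = n₀ + Σ ν·ξ):
  A: 726 − 2(27.88) − 2(105.7) = 458.8
  E: 1890 − 2(27.88) − 3(105.7) = 1517
  C: 0 + 1(27.88) = 27.88
  D: 0 + 2(105.7) = 211.4
Total out = 2215 mol/min; y_D = 211.4 / 2215 = 0.09543.

0.0954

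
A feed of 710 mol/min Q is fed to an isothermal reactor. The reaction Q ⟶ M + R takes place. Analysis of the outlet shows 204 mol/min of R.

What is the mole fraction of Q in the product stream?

For R: n = n₀ + 1ξ → 204 = 0 + 1ξ, giving ξ = 204 mol/min.
Outlet amounts (n = n₀ + ν ξ):
  Q: 710 − 1(204) = 506
  M: 0 + 1(204) = 204
  R: 0 + 1(204) = 204
Total out = 914 mol/min; y_Q = 506 / 914 = 0.5536.

0.554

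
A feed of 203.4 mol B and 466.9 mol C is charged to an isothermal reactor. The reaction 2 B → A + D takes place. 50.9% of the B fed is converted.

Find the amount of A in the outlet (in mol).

51.8 mol

B reacted = 0.509 × 203.4 = 103.5 mol; ν_B = −2, so ξ = 103.5/2 = 51.77 mol.
Outlet amounts (n = n₀ + ν ξ):
  B: 203.4 − 2(51.77) = 99.87
  A: 0 + 1(51.77) = 51.77
  D: 0 + 1(51.77) = 51.77
  C: 466.9 (inert)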